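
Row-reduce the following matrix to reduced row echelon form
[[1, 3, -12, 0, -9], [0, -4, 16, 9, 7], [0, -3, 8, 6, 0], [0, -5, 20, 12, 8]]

R2 ← -1/4·R2
  [ 1   3  -12     0    -9 ]
  [ 0   1   -4  -9/4  -7/4 ]
  [ 0  -3    8     6     0 ]
  [ 0  -5   20    12     8 ]
R3 ← R3 + 3·R2
  [ 1   3  -12     0     -9 ]
  [ 0   1   -4  -9/4   -7/4 ]
  [ 0   0   -4  -3/4  -21/4 ]
  [ 0  -5   20    12      8 ]
R4 ← R4 + 5·R2
  [ 1  3  -12     0     -9 ]
  [ 0  1   -4  -9/4   -7/4 ]
  [ 0  0   -4  -3/4  -21/4 ]
  [ 0  0    0   3/4   -3/4 ]
R3 ← -1/4·R3
  [ 1  3  -12     0     -9 ]
  [ 0  1   -4  -9/4   -7/4 ]
  [ 0  0    1  3/16  21/16 ]
  [ 0  0    0   3/4   -3/4 ]
R4 ← 4/3·R4
  [ 1  3  -12     0     -9 ]
  [ 0  1   -4  -9/4   -7/4 ]
  [ 0  0    1  3/16  21/16 ]
  [ 0  0    0     1     -1 ]
R3 ← R3 − 3/16·R4
  [ 1  3  -12     0    -9 ]
  [ 0  1   -4  -9/4  -7/4 ]
  [ 0  0    1     0   3/2 ]
  [ 0  0    0     1    -1 ]
R2 ← R2 + 9/4·R4
  [ 1  3  -12  0   -9 ]
  [ 0  1   -4  0   -4 ]
  [ 0  0    1  0  3/2 ]
  [ 0  0    0  1   -1 ]
R2 ← R2 + 4·R3
  [ 1  3  -12  0   -9 ]
  [ 0  1    0  0    2 ]
  [ 0  0    1  0  3/2 ]
  [ 0  0    0  1   -1 ]
R1 ← R1 + 12·R3
  [ 1  3  0  0    9 ]
  [ 0  1  0  0    2 ]
  [ 0  0  1  0  3/2 ]
  [ 0  0  0  1   -1 ]
R1 ← R1 − 3·R2
  [ 1  0  0  0    3 ]
  [ 0  1  0  0    2 ]
  [ 0  0  1  0  3/2 ]
  [ 0  0  0  1   -1 ]

[[1, 0, 0, 0, 3], [0, 1, 0, 0, 2], [0, 0, 1, 0, 3/2], [0, 0, 0, 1, -1]]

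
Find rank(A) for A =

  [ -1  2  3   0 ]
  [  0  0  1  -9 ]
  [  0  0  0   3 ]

rank = 3

R1 -> -1·R1
  [ 1  -2  -3   0 ]
  [ 0   0   1  -9 ]
  [ 0   0   0   3 ]
R3 -> 1/3·R3
  [ 1  -2  -3   0 ]
  [ 0   0   1  -9 ]
  [ 0   0   0   1 ]
R2 -> R2 + 9·R3
  [ 1  -2  -3  0 ]
  [ 0   0   1  0 ]
  [ 0   0   0  1 ]
R1 -> R1 + 3·R2
  [ 1  -2  0  0 ]
  [ 0   0  1  0 ]
  [ 0   0  0  1 ]
The reduced form has 3 nonzero rows.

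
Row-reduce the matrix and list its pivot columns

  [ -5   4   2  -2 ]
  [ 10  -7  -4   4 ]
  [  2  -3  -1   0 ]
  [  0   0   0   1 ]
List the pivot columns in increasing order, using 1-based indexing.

1, 2, 3, 4

ρ1 -> -1/5·ρ1
  [  1  -4/5  -2/5  2/5 ]
  [ 10    -7    -4    4 ]
  [  2    -3    -1    0 ]
  [  0     0     0    1 ]
ρ2 -> ρ2 − 10·ρ1
  [ 1  -4/5  -2/5  2/5 ]
  [ 0     1     0    0 ]
  [ 2    -3    -1    0 ]
  [ 0     0     0    1 ]
ρ3 -> ρ3 − 2·ρ1
  [ 1  -4/5  -2/5   2/5 ]
  [ 0     1     0     0 ]
  [ 0  -7/5  -1/5  -4/5 ]
  [ 0     0     0     1 ]
ρ3 -> ρ3 + 7/5·ρ2
  [ 1  -4/5  -2/5   2/5 ]
  [ 0     1     0     0 ]
  [ 0     0  -1/5  -4/5 ]
  [ 0     0     0     1 ]
ρ3 -> -5·ρ3
  [ 1  -4/5  -2/5  2/5 ]
  [ 0     1     0    0 ]
  [ 0     0     1    4 ]
  [ 0     0     0    1 ]
ρ3 -> ρ3 − 4·ρ4
  [ 1  -4/5  -2/5  2/5 ]
  [ 0     1     0    0 ]
  [ 0     0     1    0 ]
  [ 0     0     0    1 ]
ρ1 -> ρ1 − 2/5·ρ4
  [ 1  -4/5  -2/5  0 ]
  [ 0     1     0  0 ]
  [ 0     0     1  0 ]
  [ 0     0     0  1 ]
ρ1 -> ρ1 + 2/5·ρ3
  [ 1  -4/5  0  0 ]
  [ 0     1  0  0 ]
  [ 0     0  1  0 ]
  [ 0     0  0  1 ]
ρ1 -> ρ1 + 4/5·ρ2
  [ 1  0  0  0 ]
  [ 0  1  0  0 ]
  [ 0  0  1  0 ]
  [ 0  0  0  1 ]
Pivot columns are the columns containing a leading 1.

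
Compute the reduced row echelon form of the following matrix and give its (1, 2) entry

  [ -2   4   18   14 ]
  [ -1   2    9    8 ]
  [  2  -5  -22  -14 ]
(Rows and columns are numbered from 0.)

4

Multiply r1 by -1/2.
  [  1  -2   -9   -7 ]
  [ -1   2    9    8 ]
  [  2  -5  -22  -14 ]
Add r1 to r2.
  [ 1  -2   -9   -7 ]
  [ 0   0    0    1 ]
  [ 2  -5  -22  -14 ]
Subtract 2 times r1 from r3.
  [ 1  -2  -9  -7 ]
  [ 0   0   0   1 ]
  [ 0  -1  -4   0 ]
Swap r2 and r3.
  [ 1  -2  -9  -7 ]
  [ 0  -1  -4   0 ]
  [ 0   0   0   1 ]
Multiply r2 by -1.
  [ 1  -2  -9  -7 ]
  [ 0   1   4   0 ]
  [ 0   0   0   1 ]
Add 7 times r3 to r1.
  [ 1  -2  -9  0 ]
  [ 0   1   4  0 ]
  [ 0   0   0  1 ]
Add 2 times r2 to r1.
  [ 1  0  -1  0 ]
  [ 0  1   4  0 ]
  [ 0  0   0  1 ]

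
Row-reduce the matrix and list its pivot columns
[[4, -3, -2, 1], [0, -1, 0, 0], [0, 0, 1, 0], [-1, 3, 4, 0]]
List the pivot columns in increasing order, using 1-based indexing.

1, 2, 3, 4

R1 := 1/4·R1
  [  1  -3/4  -1/2  1/4 ]
  [  0    -1     0    0 ]
  [  0     0     1    0 ]
  [ -1     3     4    0 ]
R4 := R4 + R1
  [ 1  -3/4  -1/2  1/4 ]
  [ 0    -1     0    0 ]
  [ 0     0     1    0 ]
  [ 0   9/4   7/2  1/4 ]
R2 := -1·R2
  [ 1  -3/4  -1/2  1/4 ]
  [ 0     1     0    0 ]
  [ 0     0     1    0 ]
  [ 0   9/4   7/2  1/4 ]
R4 := R4 − 9/4·R2
  [ 1  -3/4  -1/2  1/4 ]
  [ 0     1     0    0 ]
  [ 0     0     1    0 ]
  [ 0     0   7/2  1/4 ]
R4 := R4 − 7/2·R3
  [ 1  -3/4  -1/2  1/4 ]
  [ 0     1     0    0 ]
  [ 0     0     1    0 ]
  [ 0     0     0  1/4 ]
R4 := 4·R4
  [ 1  -3/4  -1/2  1/4 ]
  [ 0     1     0    0 ]
  [ 0     0     1    0 ]
  [ 0     0     0    1 ]
R1 := R1 − 1/4·R4
  [ 1  -3/4  -1/2  0 ]
  [ 0     1     0  0 ]
  [ 0     0     1  0 ]
  [ 0     0     0  1 ]
R1 := R1 + 1/2·R3
  [ 1  -3/4  0  0 ]
  [ 0     1  0  0 ]
  [ 0     0  1  0 ]
  [ 0     0  0  1 ]
R1 := R1 + 3/4·R2
  [ 1  0  0  0 ]
  [ 0  1  0  0 ]
  [ 0  0  1  0 ]
  [ 0  0  0  1 ]
Pivot columns are the columns containing a leading 1.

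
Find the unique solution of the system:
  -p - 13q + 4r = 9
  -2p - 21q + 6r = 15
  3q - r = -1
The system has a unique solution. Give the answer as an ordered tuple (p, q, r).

Form the augmented matrix and row-reduce:
  [ -1  -13   4  |   9 ]
  [ -2  -21   6  |  15 ]
  [  0    3  -1  |  -1 ]
R1 → -1·R1
  [  1   13  -4  |  -9 ]
  [ -2  -21   6  |  15 ]
  [  0    3  -1  |  -1 ]
R2 → R2 + 2·R1
  [ 1  13  -4  |  -9 ]
  [ 0   5  -2  |  -3 ]
  [ 0   3  -1  |  -1 ]
R2 → 1/5·R2
  [ 1  13    -4  |    -9 ]
  [ 0   1  -2/5  |  -3/5 ]
  [ 0   3    -1  |    -1 ]
R3 → R3 − 3·R2
  [ 1  13    -4  |    -9 ]
  [ 0   1  -2/5  |  -3/5 ]
  [ 0   0   1/5  |   4/5 ]
R3 → 5·R3
  [ 1  13    -4  |    -9 ]
  [ 0   1  -2/5  |  -3/5 ]
  [ 0   0     1  |     4 ]
R2 → R2 + 2/5·R3
  [ 1  13  -4  |  -9 ]
  [ 0   1   0  |   1 ]
  [ 0   0   1  |   4 ]
R1 → R1 + 4·R3
  [ 1  13  0  |  7 ]
  [ 0   1  0  |  1 ]
  [ 0   0  1  |  4 ]
R1 → R1 − 13·R2
  [ 1  0  0  |  -6 ]
  [ 0  1  0  |   1 ]
  [ 0  0  1  |   4 ]
Reading off the last column: p = -6, q = 1, r = 4.

(-6, 1, 4)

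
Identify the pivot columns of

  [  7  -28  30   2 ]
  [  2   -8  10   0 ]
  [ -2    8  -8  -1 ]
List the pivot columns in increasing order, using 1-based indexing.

R1 -> 1/7·R1
  [  1  -4  30/7  2/7 ]
  [  2  -8    10    0 ]
  [ -2   8    -8   -1 ]
R2 -> R2 − 2·R1
  [  1  -4  30/7   2/7 ]
  [  0   0  10/7  -4/7 ]
  [ -2   8    -8    -1 ]
R3 -> R3 + 2·R1
  [ 1  -4  30/7   2/7 ]
  [ 0   0  10/7  -4/7 ]
  [ 0   0   4/7  -3/7 ]
R2 -> 7/10·R2
  [ 1  -4  30/7   2/7 ]
  [ 0   0     1  -2/5 ]
  [ 0   0   4/7  -3/7 ]
R3 -> R3 − 4/7·R2
  [ 1  -4  30/7   2/7 ]
  [ 0   0     1  -2/5 ]
  [ 0   0     0  -1/5 ]
R3 -> -5·R3
  [ 1  -4  30/7   2/7 ]
  [ 0   0     1  -2/5 ]
  [ 0   0     0     1 ]
R2 -> R2 + 2/5·R3
  [ 1  -4  30/7  2/7 ]
  [ 0   0     1    0 ]
  [ 0   0     0    1 ]
R1 -> R1 − 2/7·R3
  [ 1  -4  30/7  0 ]
  [ 0   0     1  0 ]
  [ 0   0     0  1 ]
R1 -> R1 − 30/7·R2
  [ 1  -4  0  0 ]
  [ 0   0  1  0 ]
  [ 0   0  0  1 ]
Pivot columns are the columns containing a leading 1.

1, 3, 4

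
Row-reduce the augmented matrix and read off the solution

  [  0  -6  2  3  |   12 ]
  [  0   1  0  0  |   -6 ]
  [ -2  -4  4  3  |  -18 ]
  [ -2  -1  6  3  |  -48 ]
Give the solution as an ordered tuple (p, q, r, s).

R1 ↔ R3
  [ -2  -4  4  3  |  -18 ]
  [  0   1  0  0  |   -6 ]
  [  0  -6  2  3  |   12 ]
  [ -2  -1  6  3  |  -48 ]
R1 → -1/2·R1
  [  1   2  -2  -3/2  |    9 ]
  [  0   1   0     0  |   -6 ]
  [  0  -6   2     3  |   12 ]
  [ -2  -1   6     3  |  -48 ]
R4 → R4 + 2·R1
  [ 1   2  -2  -3/2  |    9 ]
  [ 0   1   0     0  |   -6 ]
  [ 0  -6   2     3  |   12 ]
  [ 0   3   2     0  |  -30 ]
R3 → R3 + 6·R2
  [ 1  2  -2  -3/2  |    9 ]
  [ 0  1   0     0  |   -6 ]
  [ 0  0   2     3  |  -24 ]
  [ 0  3   2     0  |  -30 ]
R4 → R4 − 3·R2
  [ 1  2  -2  -3/2  |    9 ]
  [ 0  1   0     0  |   -6 ]
  [ 0  0   2     3  |  -24 ]
  [ 0  0   2     0  |  -12 ]
R3 → 1/2·R3
  [ 1  2  -2  -3/2  |    9 ]
  [ 0  1   0     0  |   -6 ]
  [ 0  0   1   3/2  |  -12 ]
  [ 0  0   2     0  |  -12 ]
R4 → R4 − 2·R3
  [ 1  2  -2  -3/2  |    9 ]
  [ 0  1   0     0  |   -6 ]
  [ 0  0   1   3/2  |  -12 ]
  [ 0  0   0    -3  |   12 ]
R4 → -1/3·R4
  [ 1  2  -2  -3/2  |    9 ]
  [ 0  1   0     0  |   -6 ]
  [ 0  0   1   3/2  |  -12 ]
  [ 0  0   0     1  |   -4 ]
R3 → R3 − 3/2·R4
  [ 1  2  -2  -3/2  |   9 ]
  [ 0  1   0     0  |  -6 ]
  [ 0  0   1     0  |  -6 ]
  [ 0  0   0     1  |  -4 ]
R1 → R1 + 3/2·R4
  [ 1  2  -2  0  |   3 ]
  [ 0  1   0  0  |  -6 ]
  [ 0  0   1  0  |  -6 ]
  [ 0  0   0  1  |  -4 ]
R1 → R1 + 2·R3
  [ 1  2  0  0  |  -9 ]
  [ 0  1  0  0  |  -6 ]
  [ 0  0  1  0  |  -6 ]
  [ 0  0  0  1  |  -4 ]
R1 → R1 − 2·R2
  [ 1  0  0  0  |   3 ]
  [ 0  1  0  0  |  -6 ]
  [ 0  0  1  0  |  -6 ]
  [ 0  0  0  1  |  -4 ]
Reading off the last column: p = 3, q = -6, r = -6, s = -4.

(3, -6, -6, -4)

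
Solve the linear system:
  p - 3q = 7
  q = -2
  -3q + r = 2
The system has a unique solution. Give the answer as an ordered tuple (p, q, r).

(1, -2, -4)

Form the augmented matrix and row-reduce:
  [ 1  -3  0  |   7 ]
  [ 0   1  0  |  -2 ]
  [ 0  -3  1  |   2 ]
ρ3 -> ρ3 + 3·ρ2
  [ 1  -3  0  |   7 ]
  [ 0   1  0  |  -2 ]
  [ 0   0  1  |  -4 ]
ρ1 -> ρ1 + 3·ρ2
  [ 1  0  0  |   1 ]
  [ 0  1  0  |  -2 ]
  [ 0  0  1  |  -4 ]
Reading off the last column: p = 1, q = -2, r = -4.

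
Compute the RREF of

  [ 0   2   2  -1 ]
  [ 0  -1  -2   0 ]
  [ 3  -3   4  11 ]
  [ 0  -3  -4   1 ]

[[1, 0, 0, 2], [0, 1, 0, -1], [0, 0, 1, 1/2], [0, 0, 0, 0]]

Swap R1 and R3.
  [ 3  -3   4  11 ]
  [ 0  -1  -2   0 ]
  [ 0   2   2  -1 ]
  [ 0  -3  -4   1 ]
Multiply R1 by 1/3.
  [ 1  -1  4/3  11/3 ]
  [ 0  -1   -2     0 ]
  [ 0   2    2    -1 ]
  [ 0  -3   -4     1 ]
Multiply R2 by -1.
  [ 1  -1  4/3  11/3 ]
  [ 0   1    2     0 ]
  [ 0   2    2    -1 ]
  [ 0  -3   -4     1 ]
Subtract 2 times R2 from R3.
  [ 1  -1  4/3  11/3 ]
  [ 0   1    2     0 ]
  [ 0   0   -2    -1 ]
  [ 0  -3   -4     1 ]
Add 3 times R2 to R4.
  [ 1  -1  4/3  11/3 ]
  [ 0   1    2     0 ]
  [ 0   0   -2    -1 ]
  [ 0   0    2     1 ]
Multiply R3 by -1/2.
  [ 1  -1  4/3  11/3 ]
  [ 0   1    2     0 ]
  [ 0   0    1   1/2 ]
  [ 0   0    2     1 ]
Subtract 2 times R3 from R4.
  [ 1  -1  4/3  11/3 ]
  [ 0   1    2     0 ]
  [ 0   0    1   1/2 ]
  [ 0   0    0     0 ]
Subtract 2 times R3 from R2.
  [ 1  -1  4/3  11/3 ]
  [ 0   1    0    -1 ]
  [ 0   0    1   1/2 ]
  [ 0   0    0     0 ]
Subtract 4/3 times R3 from R1.
  [ 1  -1  0    3 ]
  [ 0   1  0   -1 ]
  [ 0   0  1  1/2 ]
  [ 0   0  0    0 ]
Add R2 to R1.
  [ 1  0  0    2 ]
  [ 0  1  0   -1 ]
  [ 0  0  1  1/2 ]
  [ 0  0  0    0 ]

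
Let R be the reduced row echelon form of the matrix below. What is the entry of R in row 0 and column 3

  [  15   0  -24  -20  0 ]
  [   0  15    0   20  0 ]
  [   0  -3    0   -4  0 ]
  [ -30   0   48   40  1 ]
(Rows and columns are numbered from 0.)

R1 → 1/15·R1
  [   1   0  -8/5  -4/3  0 ]
  [   0  15     0    20  0 ]
  [   0  -3     0    -4  0 ]
  [ -30   0    48    40  1 ]
R4 → R4 + 30·R1
  [ 1   0  -8/5  -4/3  0 ]
  [ 0  15     0    20  0 ]
  [ 0  -3     0    -4  0 ]
  [ 0   0     0     0  1 ]
R2 → 1/15·R2
  [ 1   0  -8/5  -4/3  0 ]
  [ 0   1     0   4/3  0 ]
  [ 0  -3     0    -4  0 ]
  [ 0   0     0     0  1 ]
R3 → R3 + 3·R2
  [ 1  0  -8/5  -4/3  0 ]
  [ 0  1     0   4/3  0 ]
  [ 0  0     0     0  0 ]
  [ 0  0     0     0  1 ]
R3 <=> R4
  [ 1  0  -8/5  -4/3  0 ]
  [ 0  1     0   4/3  0 ]
  [ 0  0     0     0  1 ]
  [ 0  0     0     0  0 ]

-4/3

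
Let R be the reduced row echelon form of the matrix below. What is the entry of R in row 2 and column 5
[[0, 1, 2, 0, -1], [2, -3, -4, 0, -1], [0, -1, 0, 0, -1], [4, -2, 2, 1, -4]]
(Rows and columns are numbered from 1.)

ρ1 ↔ ρ2
  [ 2  -3  -4  0  -1 ]
  [ 0   1   2  0  -1 ]
  [ 0  -1   0  0  -1 ]
  [ 4  -2   2  1  -4 ]
ρ1 := 1/2·ρ1
  [ 1  -3/2  -2  0  -1/2 ]
  [ 0     1   2  0    -1 ]
  [ 0    -1   0  0    -1 ]
  [ 4    -2   2  1    -4 ]
ρ4 := ρ4 − 4·ρ1
  [ 1  -3/2  -2  0  -1/2 ]
  [ 0     1   2  0    -1 ]
  [ 0    -1   0  0    -1 ]
  [ 0     4  10  1    -2 ]
ρ3 := ρ3 + ρ2
  [ 1  -3/2  -2  0  -1/2 ]
  [ 0     1   2  0    -1 ]
  [ 0     0   2  0    -2 ]
  [ 0     4  10  1    -2 ]
ρ4 := ρ4 − 4·ρ2
  [ 1  -3/2  -2  0  -1/2 ]
  [ 0     1   2  0    -1 ]
  [ 0     0   2  0    -2 ]
  [ 0     0   2  1     2 ]
ρ3 := 1/2·ρ3
  [ 1  -3/2  -2  0  -1/2 ]
  [ 0     1   2  0    -1 ]
  [ 0     0   1  0    -1 ]
  [ 0     0   2  1     2 ]
ρ4 := ρ4 − 2·ρ3
  [ 1  -3/2  -2  0  -1/2 ]
  [ 0     1   2  0    -1 ]
  [ 0     0   1  0    -1 ]
  [ 0     0   0  1     4 ]
ρ2 := ρ2 − 2·ρ3
  [ 1  -3/2  -2  0  -1/2 ]
  [ 0     1   0  0     1 ]
  [ 0     0   1  0    -1 ]
  [ 0     0   0  1     4 ]
ρ1 := ρ1 + 2·ρ3
  [ 1  -3/2  0  0  -5/2 ]
  [ 0     1  0  0     1 ]
  [ 0     0  1  0    -1 ]
  [ 0     0  0  1     4 ]
ρ1 := ρ1 + 3/2·ρ2
  [ 1  0  0  0  -1 ]
  [ 0  1  0  0   1 ]
  [ 0  0  1  0  -1 ]
  [ 0  0  0  1   4 ]

1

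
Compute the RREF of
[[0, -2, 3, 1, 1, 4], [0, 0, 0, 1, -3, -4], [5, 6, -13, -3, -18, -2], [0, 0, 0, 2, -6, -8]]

[[1, 0, -4/5, 0, -3, 2], [0, 1, -3/2, 0, -2, -4], [0, 0, 0, 1, -3, -4], [0, 0, 0, 0, 0, 0]]

r1 <-> r3
  [ 5   6  -13  -3  -18  -2 ]
  [ 0   0    0   1   -3  -4 ]
  [ 0  -2    3   1    1   4 ]
  [ 0   0    0   2   -6  -8 ]
r1 := 1/5·r1
  [ 1  6/5  -13/5  -3/5  -18/5  -2/5 ]
  [ 0    0      0     1     -3    -4 ]
  [ 0   -2      3     1      1     4 ]
  [ 0    0      0     2     -6    -8 ]
r2 <-> r3
  [ 1  6/5  -13/5  -3/5  -18/5  -2/5 ]
  [ 0   -2      3     1      1     4 ]
  [ 0    0      0     1     -3    -4 ]
  [ 0    0      0     2     -6    -8 ]
r2 := -1/2·r2
  [ 1  6/5  -13/5  -3/5  -18/5  -2/5 ]
  [ 0    1   -3/2  -1/2   -1/2    -2 ]
  [ 0    0      0     1     -3    -4 ]
  [ 0    0      0     2     -6    -8 ]
r4 := r4 − 2·r3
  [ 1  6/5  -13/5  -3/5  -18/5  -2/5 ]
  [ 0    1   -3/2  -1/2   -1/2    -2 ]
  [ 0    0      0     1     -3    -4 ]
  [ 0    0      0     0      0     0 ]
r2 := r2 + 1/2·r3
  [ 1  6/5  -13/5  -3/5  -18/5  -2/5 ]
  [ 0    1   -3/2     0     -2    -4 ]
  [ 0    0      0     1     -3    -4 ]
  [ 0    0      0     0      0     0 ]
r1 := r1 + 3/5·r3
  [ 1  6/5  -13/5  0  -27/5  -14/5 ]
  [ 0    1   -3/2  0     -2     -4 ]
  [ 0    0      0  1     -3     -4 ]
  [ 0    0      0  0      0      0 ]
r1 := r1 − 6/5·r2
  [ 1  0  -4/5  0  -3   2 ]
  [ 0  1  -3/2  0  -2  -4 ]
  [ 0  0     0  1  -3  -4 ]
  [ 0  0     0  0   0   0 ]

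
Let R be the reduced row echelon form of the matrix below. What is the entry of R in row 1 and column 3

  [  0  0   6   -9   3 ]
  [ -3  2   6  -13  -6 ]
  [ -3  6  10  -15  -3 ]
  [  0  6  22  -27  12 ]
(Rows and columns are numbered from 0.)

1

Swap ρ1 and ρ2.
  [ -3  2   6  -13  -6 ]
  [  0  0   6   -9   3 ]
  [ -3  6  10  -15  -3 ]
  [  0  6  22  -27  12 ]
Multiply ρ1 by -1/3.
  [  1  -2/3  -2  13/3   2 ]
  [  0     0   6    -9   3 ]
  [ -3     6  10   -15  -3 ]
  [  0     6  22   -27  12 ]
Add 3 times ρ1 to ρ3.
  [ 1  -2/3  -2  13/3   2 ]
  [ 0     0   6    -9   3 ]
  [ 0     4   4    -2   3 ]
  [ 0     6  22   -27  12 ]
Swap ρ2 and ρ3.
  [ 1  -2/3  -2  13/3   2 ]
  [ 0     4   4    -2   3 ]
  [ 0     0   6    -9   3 ]
  [ 0     6  22   -27  12 ]
Multiply ρ2 by 1/4.
  [ 1  -2/3  -2  13/3    2 ]
  [ 0     1   1  -1/2  3/4 ]
  [ 0     0   6    -9    3 ]
  [ 0     6  22   -27   12 ]
Subtract 6 times ρ2 from ρ4.
  [ 1  -2/3  -2  13/3     2 ]
  [ 0     1   1  -1/2   3/4 ]
  [ 0     0   6    -9     3 ]
  [ 0     0  16   -24  15/2 ]
Multiply ρ3 by 1/6.
  [ 1  -2/3  -2  13/3     2 ]
  [ 0     1   1  -1/2   3/4 ]
  [ 0     0   1  -3/2   1/2 ]
  [ 0     0  16   -24  15/2 ]
Subtract 16 times ρ3 from ρ4.
  [ 1  -2/3  -2  13/3     2 ]
  [ 0     1   1  -1/2   3/4 ]
  [ 0     0   1  -3/2   1/2 ]
  [ 0     0   0     0  -1/2 ]
Multiply ρ4 by -2.
  [ 1  -2/3  -2  13/3    2 ]
  [ 0     1   1  -1/2  3/4 ]
  [ 0     0   1  -3/2  1/2 ]
  [ 0     0   0     0    1 ]
Subtract 1/2 times ρ4 from ρ3.
  [ 1  -2/3  -2  13/3    2 ]
  [ 0     1   1  -1/2  3/4 ]
  [ 0     0   1  -3/2    0 ]
  [ 0     0   0     0    1 ]
Subtract 3/4 times ρ4 from ρ2.
  [ 1  -2/3  -2  13/3  2 ]
  [ 0     1   1  -1/2  0 ]
  [ 0     0   1  -3/2  0 ]
  [ 0     0   0     0  1 ]
Subtract 2 times ρ4 from ρ1.
  [ 1  -2/3  -2  13/3  0 ]
  [ 0     1   1  -1/2  0 ]
  [ 0     0   1  -3/2  0 ]
  [ 0     0   0     0  1 ]
Subtract ρ3 from ρ2.
  [ 1  -2/3  -2  13/3  0 ]
  [ 0     1   0     1  0 ]
  [ 0     0   1  -3/2  0 ]
  [ 0     0   0     0  1 ]
Add 2 times ρ3 to ρ1.
  [ 1  -2/3  0   4/3  0 ]
  [ 0     1  0     1  0 ]
  [ 0     0  1  -3/2  0 ]
  [ 0     0  0     0  1 ]
Add 2/3 times ρ2 to ρ1.
  [ 1  0  0     2  0 ]
  [ 0  1  0     1  0 ]
  [ 0  0  1  -3/2  0 ]
  [ 0  0  0     0  1 ]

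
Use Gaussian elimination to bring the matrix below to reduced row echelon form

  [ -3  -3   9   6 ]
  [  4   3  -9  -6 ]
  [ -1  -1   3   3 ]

r1 ← -1/3·r1
  [  1   1  -3  -2 ]
  [  4   3  -9  -6 ]
  [ -1  -1   3   3 ]
r2 ← r2 − 4·r1
  [  1   1  -3  -2 ]
  [  0  -1   3   2 ]
  [ -1  -1   3   3 ]
r3 ← r3 + r1
  [ 1   1  -3  -2 ]
  [ 0  -1   3   2 ]
  [ 0   0   0   1 ]
r2 ← -1·r2
  [ 1  1  -3  -2 ]
  [ 0  1  -3  -2 ]
  [ 0  0   0   1 ]
r2 ← r2 + 2·r3
  [ 1  1  -3  -2 ]
  [ 0  1  -3   0 ]
  [ 0  0   0   1 ]
r1 ← r1 + 2·r3
  [ 1  1  -3  0 ]
  [ 0  1  -3  0 ]
  [ 0  0   0  1 ]
r1 ← r1 − r2
  [ 1  0   0  0 ]
  [ 0  1  -3  0 ]
  [ 0  0   0  1 ]

[[1, 0, 0, 0], [0, 1, -3, 0], [0, 0, 0, 1]]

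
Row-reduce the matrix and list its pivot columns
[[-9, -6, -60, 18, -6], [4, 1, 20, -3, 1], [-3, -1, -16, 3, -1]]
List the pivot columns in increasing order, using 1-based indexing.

1, 2

r1 := -1/9·r1
r2 := r2 − 4·r1
r3 := r3 + 3·r1
r2 := -3/5·r2
r3 := r3 − r2
r1 := r1 − 2/3·r2
Pivot columns are the columns containing a leading 1.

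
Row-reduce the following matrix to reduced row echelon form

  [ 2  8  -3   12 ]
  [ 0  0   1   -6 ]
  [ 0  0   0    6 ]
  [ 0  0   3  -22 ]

R1 -> 1/2·R1
  [ 1  4  -3/2    6 ]
  [ 0  0     1   -6 ]
  [ 0  0     0    6 ]
  [ 0  0     3  -22 ]
R4 -> R4 − 3·R2
  [ 1  4  -3/2   6 ]
  [ 0  0     1  -6 ]
  [ 0  0     0   6 ]
  [ 0  0     0  -4 ]
R3 -> 1/6·R3
  [ 1  4  -3/2   6 ]
  [ 0  0     1  -6 ]
  [ 0  0     0   1 ]
  [ 0  0     0  -4 ]
R4 -> R4 + 4·R3
  [ 1  4  -3/2   6 ]
  [ 0  0     1  -6 ]
  [ 0  0     0   1 ]
  [ 0  0     0   0 ]
R2 -> R2 + 6·R3
  [ 1  4  -3/2  6 ]
  [ 0  0     1  0 ]
  [ 0  0     0  1 ]
  [ 0  0     0  0 ]
R1 -> R1 − 6·R3
  [ 1  4  -3/2  0 ]
  [ 0  0     1  0 ]
  [ 0  0     0  1 ]
  [ 0  0     0  0 ]
R1 -> R1 + 3/2·R2
  [ 1  4  0  0 ]
  [ 0  0  1  0 ]
  [ 0  0  0  1 ]
  [ 0  0  0  0 ]

[[1, 4, 0, 0], [0, 0, 1, 0], [0, 0, 0, 1], [0, 0, 0, 0]]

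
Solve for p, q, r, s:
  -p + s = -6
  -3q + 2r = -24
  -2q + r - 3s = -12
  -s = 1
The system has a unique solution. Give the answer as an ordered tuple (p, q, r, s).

Form the augmented matrix and row-reduce:
  [ -1   0  0   1  |   -6 ]
  [  0  -3  2   0  |  -24 ]
  [  0  -2  1  -3  |  -12 ]
  [  0   0  0  -1  |    1 ]
R1 ← -1·R1
  [ 1   0  0  -1  |    6 ]
  [ 0  -3  2   0  |  -24 ]
  [ 0  -2  1  -3  |  -12 ]
  [ 0   0  0  -1  |    1 ]
R2 ← -1/3·R2
  [ 1   0     0  -1  |    6 ]
  [ 0   1  -2/3   0  |    8 ]
  [ 0  -2     1  -3  |  -12 ]
  [ 0   0     0  -1  |    1 ]
R3 ← R3 + 2·R2
  [ 1  0     0  -1  |  6 ]
  [ 0  1  -2/3   0  |  8 ]
  [ 0  0  -1/3  -3  |  4 ]
  [ 0  0     0  -1  |  1 ]
R3 ← -3·R3
  [ 1  0     0  -1  |    6 ]
  [ 0  1  -2/3   0  |    8 ]
  [ 0  0     1   9  |  -12 ]
  [ 0  0     0  -1  |    1 ]
R4 ← -1·R4
  [ 1  0     0  -1  |    6 ]
  [ 0  1  -2/3   0  |    8 ]
  [ 0  0     1   9  |  -12 ]
  [ 0  0     0   1  |   -1 ]
R3 ← R3 − 9·R4
  [ 1  0     0  -1  |   6 ]
  [ 0  1  -2/3   0  |   8 ]
  [ 0  0     1   0  |  -3 ]
  [ 0  0     0   1  |  -1 ]
R1 ← R1 + R4
  [ 1  0     0  0  |   5 ]
  [ 0  1  -2/3  0  |   8 ]
  [ 0  0     1  0  |  -3 ]
  [ 0  0     0  1  |  -1 ]
R2 ← R2 + 2/3·R3
  [ 1  0  0  0  |   5 ]
  [ 0  1  0  0  |   6 ]
  [ 0  0  1  0  |  -3 ]
  [ 0  0  0  1  |  -1 ]
Reading off the last column: p = 5, q = 6, r = -3, s = -1.

(5, 6, -3, -1)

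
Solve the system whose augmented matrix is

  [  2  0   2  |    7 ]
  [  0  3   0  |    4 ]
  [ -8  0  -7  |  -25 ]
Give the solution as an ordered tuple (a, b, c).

(1/2, 4/3, 3)

Multiply ρ1 by 1/2.
  [  1  0   1  |  7/2 ]
  [  0  3   0  |    4 ]
  [ -8  0  -7  |  -25 ]
Add 8 times ρ1 to ρ3.
  [ 1  0  1  |  7/2 ]
  [ 0  3  0  |    4 ]
  [ 0  0  1  |    3 ]
Multiply ρ2 by 1/3.
  [ 1  0  1  |  7/2 ]
  [ 0  1  0  |  4/3 ]
  [ 0  0  1  |    3 ]
Subtract ρ3 from ρ1.
  [ 1  0  0  |  1/2 ]
  [ 0  1  0  |  4/3 ]
  [ 0  0  1  |    3 ]
Reading off the last column: a = 1/2, b = 4/3, c = 3.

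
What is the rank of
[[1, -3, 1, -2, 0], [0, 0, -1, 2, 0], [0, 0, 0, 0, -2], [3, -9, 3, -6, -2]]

R4 -> R4 − 3·R1
  [ 1  -3   1  -2   0 ]
  [ 0   0  -1   2   0 ]
  [ 0   0   0   0  -2 ]
  [ 0   0   0   0  -2 ]
R2 -> -1·R2
  [ 1  -3  1  -2   0 ]
  [ 0   0  1  -2   0 ]
  [ 0   0  0   0  -2 ]
  [ 0   0  0   0  -2 ]
R3 -> -1/2·R3
  [ 1  -3  1  -2   0 ]
  [ 0   0  1  -2   0 ]
  [ 0   0  0   0   1 ]
  [ 0   0  0   0  -2 ]
R4 -> R4 + 2·R3
  [ 1  -3  1  -2  0 ]
  [ 0   0  1  -2  0 ]
  [ 0   0  0   0  1 ]
  [ 0   0  0   0  0 ]
R1 -> R1 − R2
  [ 1  -3  0   0  0 ]
  [ 0   0  1  -2  0 ]
  [ 0   0  0   0  1 ]
  [ 0   0  0   0  0 ]
The reduced form has 3 nonzero rows.

rank = 3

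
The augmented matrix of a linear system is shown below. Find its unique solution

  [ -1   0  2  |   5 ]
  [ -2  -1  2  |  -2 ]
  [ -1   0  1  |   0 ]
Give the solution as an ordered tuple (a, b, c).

R1 -> -1·R1
R2 -> R2 + 2·R1
R3 -> R3 + R1
R2 -> -1·R2
R3 -> -1·R3
R2 -> R2 − 2·R3
R1 -> R1 + 2·R3
Reading off the last column: a = 5, b = 2, c = 5.

(5, 2, 5)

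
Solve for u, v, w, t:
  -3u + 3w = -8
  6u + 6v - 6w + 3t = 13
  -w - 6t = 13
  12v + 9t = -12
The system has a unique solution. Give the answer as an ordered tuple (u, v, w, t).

(5/3, 1/2, -1, -2)

Form the augmented matrix and row-reduce:
  [ -3   0   3   0  |   -8 ]
  [  6   6  -6   3  |   13 ]
  [  0   0  -1  -6  |   13 ]
  [  0  12   0   9  |  -12 ]
R1 := -1/3·R1
  [ 1   0  -1   0  |  8/3 ]
  [ 6   6  -6   3  |   13 ]
  [ 0   0  -1  -6  |   13 ]
  [ 0  12   0   9  |  -12 ]
R2 := R2 − 6·R1
  [ 1   0  -1   0  |  8/3 ]
  [ 0   6   0   3  |   -3 ]
  [ 0   0  -1  -6  |   13 ]
  [ 0  12   0   9  |  -12 ]
R2 := 1/6·R2
  [ 1   0  -1    0  |   8/3 ]
  [ 0   1   0  1/2  |  -1/2 ]
  [ 0   0  -1   -6  |    13 ]
  [ 0  12   0    9  |   -12 ]
R4 := R4 − 12·R2
  [ 1  0  -1    0  |   8/3 ]
  [ 0  1   0  1/2  |  -1/2 ]
  [ 0  0  -1   -6  |    13 ]
  [ 0  0   0    3  |    -6 ]
R3 := -1·R3
  [ 1  0  -1    0  |   8/3 ]
  [ 0  1   0  1/2  |  -1/2 ]
  [ 0  0   1    6  |   -13 ]
  [ 0  0   0    3  |    -6 ]
R4 := 1/3·R4
  [ 1  0  -1    0  |   8/3 ]
  [ 0  1   0  1/2  |  -1/2 ]
  [ 0  0   1    6  |   -13 ]
  [ 0  0   0    1  |    -2 ]
R3 := R3 − 6·R4
  [ 1  0  -1    0  |   8/3 ]
  [ 0  1   0  1/2  |  -1/2 ]
  [ 0  0   1    0  |    -1 ]
  [ 0  0   0    1  |    -2 ]
R2 := R2 − 1/2·R4
  [ 1  0  -1  0  |  8/3 ]
  [ 0  1   0  0  |  1/2 ]
  [ 0  0   1  0  |   -1 ]
  [ 0  0   0  1  |   -2 ]
R1 := R1 + R3
  [ 1  0  0  0  |  5/3 ]
  [ 0  1  0  0  |  1/2 ]
  [ 0  0  1  0  |   -1 ]
  [ 0  0  0  1  |   -2 ]
Reading off the last column: u = 5/3, v = 1/2, w = -1, t = -2.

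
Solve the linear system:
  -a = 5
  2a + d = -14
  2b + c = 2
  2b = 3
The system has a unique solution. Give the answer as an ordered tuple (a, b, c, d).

Form the augmented matrix and row-reduce:
  [ -1  0  0  0  |    5 ]
  [  2  0  0  1  |  -14 ]
  [  0  2  1  0  |    2 ]
  [  0  2  0  0  |    3 ]
R1 ← -1·R1
  [ 1  0  0  0  |   -5 ]
  [ 2  0  0  1  |  -14 ]
  [ 0  2  1  0  |    2 ]
  [ 0  2  0  0  |    3 ]
R2 ← R2 − 2·R1
  [ 1  0  0  0  |  -5 ]
  [ 0  0  0  1  |  -4 ]
  [ 0  2  1  0  |   2 ]
  [ 0  2  0  0  |   3 ]
R2 <-> R3
  [ 1  0  0  0  |  -5 ]
  [ 0  2  1  0  |   2 ]
  [ 0  0  0  1  |  -4 ]
  [ 0  2  0  0  |   3 ]
R2 ← 1/2·R2
  [ 1  0    0  0  |  -5 ]
  [ 0  1  1/2  0  |   1 ]
  [ 0  0    0  1  |  -4 ]
  [ 0  2    0  0  |   3 ]
R4 ← R4 − 2·R2
  [ 1  0    0  0  |  -5 ]
  [ 0  1  1/2  0  |   1 ]
  [ 0  0    0  1  |  -4 ]
  [ 0  0   -1  0  |   1 ]
R3 <-> R4
  [ 1  0    0  0  |  -5 ]
  [ 0  1  1/2  0  |   1 ]
  [ 0  0   -1  0  |   1 ]
  [ 0  0    0  1  |  -4 ]
R3 ← -1·R3
  [ 1  0    0  0  |  -5 ]
  [ 0  1  1/2  0  |   1 ]
  [ 0  0    1  0  |  -1 ]
  [ 0  0    0  1  |  -4 ]
R2 ← R2 − 1/2·R3
  [ 1  0  0  0  |   -5 ]
  [ 0  1  0  0  |  3/2 ]
  [ 0  0  1  0  |   -1 ]
  [ 0  0  0  1  |   -4 ]
Reading off the last column: a = -5, b = 3/2, c = -1, d = -4.

(-5, 3/2, -1, -4)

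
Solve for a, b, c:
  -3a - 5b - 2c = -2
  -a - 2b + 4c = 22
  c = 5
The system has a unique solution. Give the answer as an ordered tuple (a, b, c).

(-6, 2, 5)

Form the augmented matrix and row-reduce:
  [ -3  -5  -2  |  -2 ]
  [ -1  -2   4  |  22 ]
  [  0   0   1  |   5 ]
R1 ← -1/3·R1
  [  1  5/3  2/3  |  2/3 ]
  [ -1   -2    4  |   22 ]
  [  0    0    1  |    5 ]
R2 ← R2 + R1
  [ 1   5/3   2/3  |   2/3 ]
  [ 0  -1/3  14/3  |  68/3 ]
  [ 0     0     1  |     5 ]
R2 ← -3·R2
  [ 1  5/3  2/3  |  2/3 ]
  [ 0    1  -14  |  -68 ]
  [ 0    0    1  |    5 ]
R2 ← R2 + 14·R3
  [ 1  5/3  2/3  |  2/3 ]
  [ 0    1    0  |    2 ]
  [ 0    0    1  |    5 ]
R1 ← R1 − 2/3·R3
  [ 1  5/3  0  |  -8/3 ]
  [ 0    1  0  |     2 ]
  [ 0    0  1  |     5 ]
R1 ← R1 − 5/3·R2
  [ 1  0  0  |  -6 ]
  [ 0  1  0  |   2 ]
  [ 0  0  1  |   5 ]
Reading off the last column: a = -6, b = 2, c = 5.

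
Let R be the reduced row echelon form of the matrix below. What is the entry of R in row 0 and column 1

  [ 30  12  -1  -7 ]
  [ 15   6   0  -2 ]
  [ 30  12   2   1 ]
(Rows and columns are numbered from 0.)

ρ1 -> 1/30·ρ1
  [  1  2/5  -1/30  -7/30 ]
  [ 15    6      0     -2 ]
  [ 30   12      2      1 ]
ρ2 -> ρ2 − 15·ρ1
  [  1  2/5  -1/30  -7/30 ]
  [  0    0    1/2    3/2 ]
  [ 30   12      2      1 ]
ρ3 -> ρ3 − 30·ρ1
  [ 1  2/5  -1/30  -7/30 ]
  [ 0    0    1/2    3/2 ]
  [ 0    0      3      8 ]
ρ2 -> 2·ρ2
  [ 1  2/5  -1/30  -7/30 ]
  [ 0    0      1      3 ]
  [ 0    0      3      8 ]
ρ3 -> ρ3 − 3·ρ2
  [ 1  2/5  -1/30  -7/30 ]
  [ 0    0      1      3 ]
  [ 0    0      0     -1 ]
ρ3 -> -1·ρ3
  [ 1  2/5  -1/30  -7/30 ]
  [ 0    0      1      3 ]
  [ 0    0      0      1 ]
ρ2 -> ρ2 − 3·ρ3
  [ 1  2/5  -1/30  -7/30 ]
  [ 0    0      1      0 ]
  [ 0    0      0      1 ]
ρ1 -> ρ1 + 7/30·ρ3
  [ 1  2/5  -1/30  0 ]
  [ 0    0      1  0 ]
  [ 0    0      0  1 ]
ρ1 -> ρ1 + 1/30·ρ2
  [ 1  2/5  0  0 ]
  [ 0    0  1  0 ]
  [ 0    0  0  1 ]

2/5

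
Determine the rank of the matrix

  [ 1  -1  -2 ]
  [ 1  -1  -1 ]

rank = 2

R2 ← R2 − R1
  [ 1  -1  -2 ]
  [ 0   0   1 ]
R1 ← R1 + 2·R2
  [ 1  -1  0 ]
  [ 0   0  1 ]
The reduced form has 2 nonzero rows.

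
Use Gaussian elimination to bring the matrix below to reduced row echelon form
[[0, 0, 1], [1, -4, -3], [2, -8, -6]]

ρ1 <=> ρ2
  [ 1  -4  -3 ]
  [ 0   0   1 ]
  [ 2  -8  -6 ]
ρ3 := ρ3 − 2·ρ1
  [ 1  -4  -3 ]
  [ 0   0   1 ]
  [ 0   0   0 ]
ρ1 := ρ1 + 3·ρ2
  [ 1  -4  0 ]
  [ 0   0  1 ]
  [ 0   0  0 ]

[[1, -4, 0], [0, 0, 1], [0, 0, 0]]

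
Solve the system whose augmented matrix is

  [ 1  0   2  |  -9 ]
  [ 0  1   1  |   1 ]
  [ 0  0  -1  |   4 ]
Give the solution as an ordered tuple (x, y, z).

(-1, 5, -4)

r3 → -1·r3
r2 → r2 − r3
r1 → r1 − 2·r3
Reading off the last column: x = -1, y = 5, z = -4.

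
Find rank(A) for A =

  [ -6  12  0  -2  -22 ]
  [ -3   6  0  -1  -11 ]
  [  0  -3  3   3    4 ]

ρ1 → -1/6·ρ1
  [  1  -2  0  1/3  11/3 ]
  [ -3   6  0   -1   -11 ]
  [  0  -3  3    3     4 ]
ρ2 → ρ2 + 3·ρ1
  [ 1  -2  0  1/3  11/3 ]
  [ 0   0  0    0     0 ]
  [ 0  -3  3    3     4 ]
ρ2 <-> ρ3
  [ 1  -2  0  1/3  11/3 ]
  [ 0  -3  3    3     4 ]
  [ 0   0  0    0     0 ]
ρ2 → -1/3·ρ2
  [ 1  -2   0  1/3  11/3 ]
  [ 0   1  -1   -1  -4/3 ]
  [ 0   0   0    0     0 ]
ρ1 → ρ1 + 2·ρ2
  [ 1  0  -2  -5/3     1 ]
  [ 0  1  -1    -1  -4/3 ]
  [ 0  0   0     0     0 ]
The reduced form has 2 nonzero rows.

rank = 2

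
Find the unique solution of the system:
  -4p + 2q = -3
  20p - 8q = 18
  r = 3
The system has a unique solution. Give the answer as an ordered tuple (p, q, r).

(3/2, 3/2, 3)

Form the augmented matrix and row-reduce:
  [ -4   2  0  |  -3 ]
  [ 20  -8  0  |  18 ]
  [  0   0  1  |   3 ]
R1 → -1/4·R1
R2 → R2 − 20·R1
R2 → 1/2·R2
R1 → R1 + 1/2·R2
Reading off the last column: p = 3/2, q = 3/2, r = 3.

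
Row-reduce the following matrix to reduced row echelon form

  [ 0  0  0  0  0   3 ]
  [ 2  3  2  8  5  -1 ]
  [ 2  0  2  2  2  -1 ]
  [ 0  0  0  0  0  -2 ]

[[1, 0, 1, 1, 1, 0], [0, 1, 0, 2, 1, 0], [0, 0, 0, 0, 0, 1], [0, 0, 0, 0, 0, 0]]

R1 ↔ R2
  [ 2  3  2  8  5  -1 ]
  [ 0  0  0  0  0   3 ]
  [ 2  0  2  2  2  -1 ]
  [ 0  0  0  0  0  -2 ]
R1 → 1/2·R1
  [ 1  3/2  1  4  5/2  -1/2 ]
  [ 0    0  0  0    0     3 ]
  [ 2    0  2  2    2    -1 ]
  [ 0    0  0  0    0    -2 ]
R3 → R3 − 2·R1
  [ 1  3/2  1   4  5/2  -1/2 ]
  [ 0    0  0   0    0     3 ]
  [ 0   -3  0  -6   -3     0 ]
  [ 0    0  0   0    0    -2 ]
R2 ↔ R3
  [ 1  3/2  1   4  5/2  -1/2 ]
  [ 0   -3  0  -6   -3     0 ]
  [ 0    0  0   0    0     3 ]
  [ 0    0  0   0    0    -2 ]
R2 → -1/3·R2
  [ 1  3/2  1  4  5/2  -1/2 ]
  [ 0    1  0  2    1     0 ]
  [ 0    0  0  0    0     3 ]
  [ 0    0  0  0    0    -2 ]
R3 → 1/3·R3
  [ 1  3/2  1  4  5/2  -1/2 ]
  [ 0    1  0  2    1     0 ]
  [ 0    0  0  0    0     1 ]
  [ 0    0  0  0    0    -2 ]
R4 → R4 + 2·R3
  [ 1  3/2  1  4  5/2  -1/2 ]
  [ 0    1  0  2    1     0 ]
  [ 0    0  0  0    0     1 ]
  [ 0    0  0  0    0     0 ]
R1 → R1 + 1/2·R3
  [ 1  3/2  1  4  5/2  0 ]
  [ 0    1  0  2    1  0 ]
  [ 0    0  0  0    0  1 ]
  [ 0    0  0  0    0  0 ]
R1 → R1 − 3/2·R2
  [ 1  0  1  1  1  0 ]
  [ 0  1  0  2  1  0 ]
  [ 0  0  0  0  0  1 ]
  [ 0  0  0  0  0  0 ]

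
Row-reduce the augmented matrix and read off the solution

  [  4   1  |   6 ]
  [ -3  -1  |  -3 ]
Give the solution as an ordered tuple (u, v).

(3, -6)

r1 -> 1/4·r1
  [  1  1/4  |  3/2 ]
  [ -3   -1  |   -3 ]
r2 -> r2 + 3·r1
  [ 1   1/4  |  3/2 ]
  [ 0  -1/4  |  3/2 ]
r2 -> -4·r2
  [ 1  1/4  |  3/2 ]
  [ 0    1  |   -6 ]
r1 -> r1 − 1/4·r2
  [ 1  0  |   3 ]
  [ 0  1  |  -6 ]
Reading off the last column: u = 3, v = -6.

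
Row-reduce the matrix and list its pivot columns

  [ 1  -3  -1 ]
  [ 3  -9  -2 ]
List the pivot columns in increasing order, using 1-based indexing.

1, 3

R2 → R2 − 3·R1
  [ 1  -3  -1 ]
  [ 0   0   1 ]
R1 → R1 + R2
  [ 1  -3  0 ]
  [ 0   0  1 ]
Pivot columns are the columns containing a leading 1.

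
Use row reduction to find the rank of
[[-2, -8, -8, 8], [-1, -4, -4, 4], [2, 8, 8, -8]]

rank = 1

R1 -> -1/2·R1
  [  1   4   4  -4 ]
  [ -1  -4  -4   4 ]
  [  2   8   8  -8 ]
R2 -> R2 + R1
  [ 1  4  4  -4 ]
  [ 0  0  0   0 ]
  [ 2  8  8  -8 ]
R3 -> R3 − 2·R1
  [ 1  4  4  -4 ]
  [ 0  0  0   0 ]
  [ 0  0  0   0 ]
The reduced form has 1 nonzero row.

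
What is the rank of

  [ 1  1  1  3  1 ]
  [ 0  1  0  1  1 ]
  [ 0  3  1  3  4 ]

R3 -> R3 − 3·R2
  [ 1  1  1  3  1 ]
  [ 0  1  0  1  1 ]
  [ 0  0  1  0  1 ]
R1 -> R1 − R3
  [ 1  1  0  3  0 ]
  [ 0  1  0  1  1 ]
  [ 0  0  1  0  1 ]
R1 -> R1 − R2
  [ 1  0  0  2  -1 ]
  [ 0  1  0  1   1 ]
  [ 0  0  1  0   1 ]
The reduced form has 3 nonzero rows.

rank = 3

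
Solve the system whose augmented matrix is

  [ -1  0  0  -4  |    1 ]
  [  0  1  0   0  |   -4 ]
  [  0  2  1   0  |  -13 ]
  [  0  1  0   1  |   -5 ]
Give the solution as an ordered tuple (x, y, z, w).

Multiply R1 by -1.
  [ 1  0  0  4  |   -1 ]
  [ 0  1  0  0  |   -4 ]
  [ 0  2  1  0  |  -13 ]
  [ 0  1  0  1  |   -5 ]
Subtract 2 times R2 from R3.
  [ 1  0  0  4  |  -1 ]
  [ 0  1  0  0  |  -4 ]
  [ 0  0  1  0  |  -5 ]
  [ 0  1  0  1  |  -5 ]
Subtract R2 from R4.
  [ 1  0  0  4  |  -1 ]
  [ 0  1  0  0  |  -4 ]
  [ 0  0  1  0  |  -5 ]
  [ 0  0  0  1  |  -1 ]
Subtract 4 times R4 from R1.
  [ 1  0  0  0  |   3 ]
  [ 0  1  0  0  |  -4 ]
  [ 0  0  1  0  |  -5 ]
  [ 0  0  0  1  |  -1 ]
Reading off the last column: x = 3, y = -4, z = -5, w = -1.

(3, -4, -5, -1)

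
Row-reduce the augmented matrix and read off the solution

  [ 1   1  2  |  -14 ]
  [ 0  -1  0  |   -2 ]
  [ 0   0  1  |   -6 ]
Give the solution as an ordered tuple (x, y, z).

R2 := -1·R2
R1 := R1 − 2·R3
R1 := R1 − R2
Reading off the last column: x = -4, y = 2, z = -6.

(-4, 2, -6)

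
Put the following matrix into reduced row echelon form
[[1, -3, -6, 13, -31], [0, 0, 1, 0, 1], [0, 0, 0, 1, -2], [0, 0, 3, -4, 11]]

R4 ← R4 − 3·R2
  [ 1  -3  -6  13  -31 ]
  [ 0   0   1   0    1 ]
  [ 0   0   0   1   -2 ]
  [ 0   0   0  -4    8 ]
R4 ← R4 + 4·R3
  [ 1  -3  -6  13  -31 ]
  [ 0   0   1   0    1 ]
  [ 0   0   0   1   -2 ]
  [ 0   0   0   0    0 ]
R1 ← R1 − 13·R3
  [ 1  -3  -6  0  -5 ]
  [ 0   0   1  0   1 ]
  [ 0   0   0  1  -2 ]
  [ 0   0   0  0   0 ]
R1 ← R1 + 6·R2
  [ 1  -3  0  0   1 ]
  [ 0   0  1  0   1 ]
  [ 0   0  0  1  -2 ]
  [ 0   0  0  0   0 ]

[[1, -3, 0, 0, 1], [0, 0, 1, 0, 1], [0, 0, 0, 1, -2], [0, 0, 0, 0, 0]]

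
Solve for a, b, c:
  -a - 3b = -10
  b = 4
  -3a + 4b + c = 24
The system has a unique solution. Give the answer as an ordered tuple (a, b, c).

(-2, 4, 2)

Form the augmented matrix and row-reduce:
  [ -1  -3  0  |  -10 ]
  [  0   1  0  |    4 ]
  [ -3   4  1  |   24 ]
ρ1 ← -1·ρ1
  [  1  3  0  |  10 ]
  [  0  1  0  |   4 ]
  [ -3  4  1  |  24 ]
ρ3 ← ρ3 + 3·ρ1
  [ 1   3  0  |  10 ]
  [ 0   1  0  |   4 ]
  [ 0  13  1  |  54 ]
ρ3 ← ρ3 − 13·ρ2
  [ 1  3  0  |  10 ]
  [ 0  1  0  |   4 ]
  [ 0  0  1  |   2 ]
ρ1 ← ρ1 − 3·ρ2
  [ 1  0  0  |  -2 ]
  [ 0  1  0  |   4 ]
  [ 0  0  1  |   2 ]
Reading off the last column: a = -2, b = 4, c = 2.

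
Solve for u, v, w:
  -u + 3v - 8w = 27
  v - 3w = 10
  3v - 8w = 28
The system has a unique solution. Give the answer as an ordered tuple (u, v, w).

Form the augmented matrix and row-reduce:
  [ -1  3  -8  |  27 ]
  [  0  1  -3  |  10 ]
  [  0  3  -8  |  28 ]
R1 → -1·R1
  [ 1  -3   8  |  -27 ]
  [ 0   1  -3  |   10 ]
  [ 0   3  -8  |   28 ]
R3 → R3 − 3·R2
  [ 1  -3   8  |  -27 ]
  [ 0   1  -3  |   10 ]
  [ 0   0   1  |   -2 ]
R2 → R2 + 3·R3
  [ 1  -3  8  |  -27 ]
  [ 0   1  0  |    4 ]
  [ 0   0  1  |   -2 ]
R1 → R1 − 8·R3
  [ 1  -3  0  |  -11 ]
  [ 0   1  0  |    4 ]
  [ 0   0  1  |   -2 ]
R1 → R1 + 3·R2
  [ 1  0  0  |   1 ]
  [ 0  1  0  |   4 ]
  [ 0  0  1  |  -2 ]
Reading off the last column: u = 1, v = 4, w = -2.

(1, 4, -2)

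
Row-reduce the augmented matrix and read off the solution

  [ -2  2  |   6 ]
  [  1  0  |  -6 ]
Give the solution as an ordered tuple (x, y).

r1 := -1/2·r1
  [ 1  -1  |  -3 ]
  [ 1   0  |  -6 ]
r2 := r2 − r1
  [ 1  -1  |  -3 ]
  [ 0   1  |  -3 ]
r1 := r1 + r2
  [ 1  0  |  -6 ]
  [ 0  1  |  -3 ]
Reading off the last column: x = -6, y = -3.

(-6, -3)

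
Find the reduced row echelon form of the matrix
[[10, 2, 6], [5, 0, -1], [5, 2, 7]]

ρ1 -> 1/10·ρ1
  [ 1  1/5  3/5 ]
  [ 5    0   -1 ]
  [ 5    2    7 ]
ρ2 -> ρ2 − 5·ρ1
  [ 1  1/5  3/5 ]
  [ 0   -1   -4 ]
  [ 5    2    7 ]
ρ3 -> ρ3 − 5·ρ1
  [ 1  1/5  3/5 ]
  [ 0   -1   -4 ]
  [ 0    1    4 ]
ρ2 -> -1·ρ2
  [ 1  1/5  3/5 ]
  [ 0    1    4 ]
  [ 0    1    4 ]
ρ3 -> ρ3 − ρ2
  [ 1  1/5  3/5 ]
  [ 0    1    4 ]
  [ 0    0    0 ]
ρ1 -> ρ1 − 1/5·ρ2
  [ 1  0  -1/5 ]
  [ 0  1     4 ]
  [ 0  0     0 ]

[[1, 0, -1/5], [0, 1, 4], [0, 0, 0]]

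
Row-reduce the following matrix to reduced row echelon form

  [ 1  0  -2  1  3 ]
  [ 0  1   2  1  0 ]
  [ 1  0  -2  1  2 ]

R3 → R3 − R1
R3 → -1·R3
R1 → R1 − 3·R3

[[1, 0, -2, 1, 0], [0, 1, 2, 1, 0], [0, 0, 0, 0, 1]]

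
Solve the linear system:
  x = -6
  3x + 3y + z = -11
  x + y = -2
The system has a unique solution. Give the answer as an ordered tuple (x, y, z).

Form the augmented matrix and row-reduce:
  [ 1  0  0  |   -6 ]
  [ 3  3  1  |  -11 ]
  [ 1  1  0  |   -2 ]
R2 -> R2 − 3·R1
R3 -> R3 − R1
R2 -> 1/3·R2
R3 -> R3 − R2
R3 -> -3·R3
R2 -> R2 − 1/3·R3
Reading off the last column: x = -6, y = 4, z = -5.

(-6, 4, -5)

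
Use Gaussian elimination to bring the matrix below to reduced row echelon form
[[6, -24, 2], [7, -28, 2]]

r1 ← 1/6·r1
r2 ← r2 − 7·r1
r2 ← -3·r2
r1 ← r1 − 1/3·r2

[[1, -4, 0], [0, 0, 1]]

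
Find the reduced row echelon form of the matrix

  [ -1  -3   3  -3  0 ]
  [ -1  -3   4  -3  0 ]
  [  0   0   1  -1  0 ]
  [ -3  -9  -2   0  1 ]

ρ1 ← -1·ρ1
ρ2 ← ρ2 + ρ1
ρ4 ← ρ4 + 3·ρ1
ρ3 ← ρ3 − ρ2
ρ4 ← ρ4 + 11·ρ2
ρ3 ← -1·ρ3
ρ4 ← ρ4 − 9·ρ3
ρ1 ← ρ1 − 3·ρ3
ρ1 ← ρ1 + 3·ρ2

[[1, 3, 0, 0, 0], [0, 0, 1, 0, 0], [0, 0, 0, 1, 0], [0, 0, 0, 0, 1]]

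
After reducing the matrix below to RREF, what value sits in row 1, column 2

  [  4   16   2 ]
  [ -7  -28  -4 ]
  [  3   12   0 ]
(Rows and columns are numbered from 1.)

Multiply R1 by 1/4.
  [  1    4  1/2 ]
  [ -7  -28   -4 ]
  [  3   12    0 ]
Add 7 times R1 to R2.
  [ 1   4   1/2 ]
  [ 0   0  -1/2 ]
  [ 3  12     0 ]
Subtract 3 times R1 from R3.
  [ 1  4   1/2 ]
  [ 0  0  -1/2 ]
  [ 0  0  -3/2 ]
Multiply R2 by -2.
  [ 1  4   1/2 ]
  [ 0  0     1 ]
  [ 0  0  -3/2 ]
Add 3/2 times R2 to R3.
  [ 1  4  1/2 ]
  [ 0  0    1 ]
  [ 0  0    0 ]
Subtract 1/2 times R2 from R1.
  [ 1  4  0 ]
  [ 0  0  1 ]
  [ 0  0  0 ]

4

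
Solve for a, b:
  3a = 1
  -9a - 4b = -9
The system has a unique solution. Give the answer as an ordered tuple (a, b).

Form the augmented matrix and row-reduce:
  [  3   0  |   1 ]
  [ -9  -4  |  -9 ]
R1 ← 1/3·R1
  [  1   0  |  1/3 ]
  [ -9  -4  |   -9 ]
R2 ← R2 + 9·R1
  [ 1   0  |  1/3 ]
  [ 0  -4  |   -6 ]
R2 ← -1/4·R2
  [ 1  0  |  1/3 ]
  [ 0  1  |  3/2 ]
Reading off the last column: a = 1/3, b = 3/2.

(1/3, 3/2)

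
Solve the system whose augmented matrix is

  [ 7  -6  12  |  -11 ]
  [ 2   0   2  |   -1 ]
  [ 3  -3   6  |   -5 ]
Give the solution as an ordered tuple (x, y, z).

(-1, 5/3, 1/2)

R1 := 1/7·R1
  [ 1  -6/7  12/7  |  -11/7 ]
  [ 2     0     2  |     -1 ]
  [ 3    -3     6  |     -5 ]
R2 := R2 − 2·R1
  [ 1  -6/7   12/7  |  -11/7 ]
  [ 0  12/7  -10/7  |   15/7 ]
  [ 3    -3      6  |     -5 ]
R3 := R3 − 3·R1
  [ 1  -6/7   12/7  |  -11/7 ]
  [ 0  12/7  -10/7  |   15/7 ]
  [ 0  -3/7    6/7  |   -2/7 ]
R2 := 7/12·R2
  [ 1  -6/7  12/7  |  -11/7 ]
  [ 0     1  -5/6  |    5/4 ]
  [ 0  -3/7   6/7  |   -2/7 ]
R3 := R3 + 3/7·R2
  [ 1  -6/7  12/7  |  -11/7 ]
  [ 0     1  -5/6  |    5/4 ]
  [ 0     0   1/2  |    1/4 ]
R3 := 2·R3
  [ 1  -6/7  12/7  |  -11/7 ]
  [ 0     1  -5/6  |    5/4 ]
  [ 0     0     1  |    1/2 ]
R2 := R2 + 5/6·R3
  [ 1  -6/7  12/7  |  -11/7 ]
  [ 0     1     0  |    5/3 ]
  [ 0     0     1  |    1/2 ]
R1 := R1 − 12/7·R3
  [ 1  -6/7  0  |  -17/7 ]
  [ 0     1  0  |    5/3 ]
  [ 0     0  1  |    1/2 ]
R1 := R1 + 6/7·R2
  [ 1  0  0  |   -1 ]
  [ 0  1  0  |  5/3 ]
  [ 0  0  1  |  1/2 ]
Reading off the last column: x = -1, y = 5/3, z = 1/2.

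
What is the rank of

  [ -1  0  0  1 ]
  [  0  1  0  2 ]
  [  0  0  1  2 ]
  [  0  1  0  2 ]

rank = 3

ρ1 -> -1·ρ1
  [ 1  0  0  -1 ]
  [ 0  1  0   2 ]
  [ 0  0  1   2 ]
  [ 0  1  0   2 ]
ρ4 -> ρ4 − ρ2
  [ 1  0  0  -1 ]
  [ 0  1  0   2 ]
  [ 0  0  1   2 ]
  [ 0  0  0   0 ]
The reduced form has 3 nonzero rows.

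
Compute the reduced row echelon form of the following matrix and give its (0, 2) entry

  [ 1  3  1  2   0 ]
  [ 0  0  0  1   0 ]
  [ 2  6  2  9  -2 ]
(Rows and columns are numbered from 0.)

1

R3 -> R3 − 2·R1
  [ 1  3  1  2   0 ]
  [ 0  0  0  1   0 ]
  [ 0  0  0  5  -2 ]
R3 -> R3 − 5·R2
  [ 1  3  1  2   0 ]
  [ 0  0  0  1   0 ]
  [ 0  0  0  0  -2 ]
R3 -> -1/2·R3
  [ 1  3  1  2  0 ]
  [ 0  0  0  1  0 ]
  [ 0  0  0  0  1 ]
R1 -> R1 − 2·R2
  [ 1  3  1  0  0 ]
  [ 0  0  0  1  0 ]
  [ 0  0  0  0  1 ]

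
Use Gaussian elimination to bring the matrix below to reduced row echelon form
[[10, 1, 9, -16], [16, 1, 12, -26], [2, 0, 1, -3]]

R1 → 1/10·R1
  [  1  1/10  9/10  -8/5 ]
  [ 16     1    12   -26 ]
  [  2     0     1    -3 ]
R2 → R2 − 16·R1
  [ 1  1/10   9/10  -8/5 ]
  [ 0  -3/5  -12/5  -2/5 ]
  [ 2     0      1    -3 ]
R3 → R3 − 2·R1
  [ 1  1/10   9/10  -8/5 ]
  [ 0  -3/5  -12/5  -2/5 ]
  [ 0  -1/5   -4/5   1/5 ]
R2 → -5/3·R2
  [ 1  1/10  9/10  -8/5 ]
  [ 0     1     4   2/3 ]
  [ 0  -1/5  -4/5   1/5 ]
R3 → R3 + 1/5·R2
  [ 1  1/10  9/10  -8/5 ]
  [ 0     1     4   2/3 ]
  [ 0     0     0   1/3 ]
R3 → 3·R3
  [ 1  1/10  9/10  -8/5 ]
  [ 0     1     4   2/3 ]
  [ 0     0     0     1 ]
R2 → R2 − 2/3·R3
  [ 1  1/10  9/10  -8/5 ]
  [ 0     1     4     0 ]
  [ 0     0     0     1 ]
R1 → R1 + 8/5·R3
  [ 1  1/10  9/10  0 ]
  [ 0     1     4  0 ]
  [ 0     0     0  1 ]
R1 → R1 − 1/10·R2
  [ 1  0  1/2  0 ]
  [ 0  1    4  0 ]
  [ 0  0    0  1 ]

[[1, 0, 1/2, 0], [0, 1, 4, 0], [0, 0, 0, 1]]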